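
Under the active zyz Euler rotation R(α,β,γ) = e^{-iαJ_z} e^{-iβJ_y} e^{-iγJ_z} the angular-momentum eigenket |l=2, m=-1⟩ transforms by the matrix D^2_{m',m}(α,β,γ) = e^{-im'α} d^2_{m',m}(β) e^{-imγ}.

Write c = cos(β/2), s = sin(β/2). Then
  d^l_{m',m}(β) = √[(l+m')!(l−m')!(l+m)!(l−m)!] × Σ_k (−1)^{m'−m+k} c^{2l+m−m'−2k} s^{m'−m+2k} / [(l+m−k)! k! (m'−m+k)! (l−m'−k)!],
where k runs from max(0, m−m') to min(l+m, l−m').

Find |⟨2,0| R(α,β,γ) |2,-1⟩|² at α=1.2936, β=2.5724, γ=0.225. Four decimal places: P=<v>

D^2_{0,-1}(1.2936,2.5724,0.225) = e^{-i·0·1.2936}·d^2_{0,-1}(2.5724)·e^{-i·-1·0.225}. Compute d first:
c=cos(2.5724/2)=0.280770, s=sin(2.5724/2)=0.959775; N=√[2·2·1·6]=4.898979
The bounds max(0,m−m')=0 and min(l+m,l−m')=1 give 2 terms
  k=0: (−1)^1·4.8990/(2)·0.2808^3·0.9598^1 = -0.052035
  k=1: (−1)^2·4.8990/(2)·0.2808^1·0.9598^3 = +0.608044
d^2_{0,-1}(2.5724) = -0.052035 +0.608044 = +0.556008
|D^2_{0,-1}|² = |d^2_{0,-1}(β)|² = (+0.556008)² = 0.309145 (the z-rotation phases have unit modulus)

P=0.3091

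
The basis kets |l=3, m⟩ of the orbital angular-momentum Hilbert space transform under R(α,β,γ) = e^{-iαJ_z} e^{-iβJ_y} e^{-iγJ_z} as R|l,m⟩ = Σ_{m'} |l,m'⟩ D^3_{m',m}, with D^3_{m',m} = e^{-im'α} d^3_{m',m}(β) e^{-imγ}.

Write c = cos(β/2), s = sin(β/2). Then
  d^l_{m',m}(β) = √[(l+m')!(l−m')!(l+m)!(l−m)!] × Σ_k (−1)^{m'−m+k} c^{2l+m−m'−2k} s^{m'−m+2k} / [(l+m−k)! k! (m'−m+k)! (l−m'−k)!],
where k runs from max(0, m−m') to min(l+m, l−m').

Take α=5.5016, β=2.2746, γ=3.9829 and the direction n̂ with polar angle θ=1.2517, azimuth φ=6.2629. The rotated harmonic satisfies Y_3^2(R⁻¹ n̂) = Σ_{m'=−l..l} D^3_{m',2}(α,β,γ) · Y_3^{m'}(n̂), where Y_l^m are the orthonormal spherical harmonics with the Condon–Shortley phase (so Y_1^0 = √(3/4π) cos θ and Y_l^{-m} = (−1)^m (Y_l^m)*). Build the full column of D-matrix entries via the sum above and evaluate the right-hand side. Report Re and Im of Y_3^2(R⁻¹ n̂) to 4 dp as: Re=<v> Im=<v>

Need the full column D^3_{m',2} for m'=−3..3 at α=5.5016, β=2.2746, γ=3.9829.
cos(β/2)=0.420046, sin(β/2)=0.907503
d^3_{-3,2}: single k=5 term ⇒ +0.633304;  D = -0.400683+0.490435i
d^3_{-2,2}: k∈[4..5] ⇒ +0.598351 -0.558583 = +0.039768;  D = -0.039553+0.004136i
d^3_{-1,2}: k∈[3..4] ⇒ +0.350320 -0.817592 = -0.467272;  D = +0.364103+0.292869i
d^3_{0,2}: k∈[2..3] ⇒ +0.140425 -0.655461 = -0.515035;  D = +0.057470+0.511819i
d^3_{1,2}: k∈[1..2] ⇒ +0.037526 -0.350320 = -0.312794;  D = -0.194184+0.245220i
d^3_{2,2}: k∈[0..1] ⇒ +0.005493 -0.128190 = -0.122697;  D = -0.121823+0.014621i
d^3_{3,2}: single k=0 term ⇒ -0.029068;  D = -0.022925-0.017871i
Y_3^{m'}(θ=1.2517,φ=6.2629) and Σ D·Y over m':
  (-0.4007+0.4904i)·(+0.3565+0.0217i)  (-0.0396+0.0041i)·(+0.2888+0.0117i)  (+0.3641+0.2929i)·(-0.1558-0.0032i)  (+0.0575+0.5118i)·(-0.2936+0.0000i)  (-0.1942+0.2452i)·(+0.1558-0.0032i)  (-0.1218+0.0146i)·(+0.2888-0.0117i)  (-0.0229-0.0179i)·(-0.3565+0.0217i)
Y_3^2(R⁻¹ n̂) = -0.293599+0.020165i

Re=-0.2936 Im=0.0202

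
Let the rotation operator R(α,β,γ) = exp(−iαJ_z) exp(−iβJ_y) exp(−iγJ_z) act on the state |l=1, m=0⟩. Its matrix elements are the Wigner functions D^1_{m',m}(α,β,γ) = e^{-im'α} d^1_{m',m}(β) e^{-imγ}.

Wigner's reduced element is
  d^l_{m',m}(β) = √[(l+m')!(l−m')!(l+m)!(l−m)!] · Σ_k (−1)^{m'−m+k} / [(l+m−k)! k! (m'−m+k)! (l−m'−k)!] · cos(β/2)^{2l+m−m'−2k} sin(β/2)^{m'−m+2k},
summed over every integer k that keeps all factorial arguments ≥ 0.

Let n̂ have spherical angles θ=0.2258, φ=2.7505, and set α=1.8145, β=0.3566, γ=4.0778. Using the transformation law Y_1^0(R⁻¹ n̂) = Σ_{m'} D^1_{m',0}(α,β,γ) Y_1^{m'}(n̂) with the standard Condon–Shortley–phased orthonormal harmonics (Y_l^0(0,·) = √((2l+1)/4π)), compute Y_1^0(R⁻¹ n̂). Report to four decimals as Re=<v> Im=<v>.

Re=0.4689 Im=0.0000

Need the full column D^1_{m',0} for m'=−1..1 at α=1.8145, β=0.3566, γ=4.0778.
cos(β/2)=0.984147, sin(β/2)=0.177357
d^1_{-1,0}: single k=1 term ⇒ +0.246844;  D = -0.059563+0.239550i
d^1_{0,0}: k∈[0..1] ⇒ +0.968545 -0.031455 = +0.937089;  D = +0.937089+0.000000i
d^1_{1,0}: single k=0 term ⇒ -0.246844;  D = +0.059563+0.239550i
Y_1^{m'}(θ=0.2258,φ=2.7505) and Σ D·Y over m':
  (-0.0596+0.2396i)·(-0.0715-0.0295i)  (+0.9371+0.0000i)·(+0.4762+0.0000i)  (+0.0596+0.2396i)·(+0.0715-0.0295i)
Y_1^0(R⁻¹ n̂) = +0.468887+0.000000i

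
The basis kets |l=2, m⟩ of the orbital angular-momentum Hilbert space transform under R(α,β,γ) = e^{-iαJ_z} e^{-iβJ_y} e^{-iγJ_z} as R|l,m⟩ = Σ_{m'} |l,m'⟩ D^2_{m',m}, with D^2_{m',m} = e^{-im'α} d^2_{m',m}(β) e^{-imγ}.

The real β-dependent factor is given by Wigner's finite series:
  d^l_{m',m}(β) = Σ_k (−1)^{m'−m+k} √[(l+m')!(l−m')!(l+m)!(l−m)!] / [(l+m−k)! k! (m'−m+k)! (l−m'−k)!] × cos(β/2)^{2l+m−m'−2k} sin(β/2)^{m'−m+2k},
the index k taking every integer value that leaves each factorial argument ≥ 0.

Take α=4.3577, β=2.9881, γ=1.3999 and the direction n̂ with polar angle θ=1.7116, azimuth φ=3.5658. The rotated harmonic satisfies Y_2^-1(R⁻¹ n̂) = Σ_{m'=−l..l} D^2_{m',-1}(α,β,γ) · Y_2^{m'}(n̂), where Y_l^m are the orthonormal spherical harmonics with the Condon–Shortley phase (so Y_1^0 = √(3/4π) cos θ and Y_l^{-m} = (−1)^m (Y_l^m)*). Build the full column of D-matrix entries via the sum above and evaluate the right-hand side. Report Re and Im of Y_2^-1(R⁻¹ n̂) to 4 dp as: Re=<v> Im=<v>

Need the full column D^2_{m',-1} for m'=−2..2 at α=4.3577, β=2.9881, γ=1.3999.
cos(β/2)=0.076671, sin(β/2)=0.997056
d^2_{-2,-1}: single k=1 term ⇒ +0.000899;  D = -0.000693-0.000572i
d^2_{-1,-1}: k∈[0..1] ⇒ +0.000035 -0.017532 = -0.017497;  D = -0.015136+0.008779i
d^2_{0,-1}: k∈[0..1] ⇒ -0.001101 +0.186151 = +0.185051;  D = +0.031471+0.182355i
d^2_{1,-1}: k∈[0..1] ⇒ +0.017532 -0.988278 = -0.970746;  D = +0.954396+0.177413i
d^2_{2,-1}: single k=0 term ⇒ -0.151992;  D = -0.077946+0.130483i
Y_2^{m'}(θ=1.7116,φ=3.5658) and Σ D·Y over m':
  (-0.0007-0.0006i)·(+0.2504-0.2841i)  (-0.0151+0.0088i)·(+0.0978-0.0442i)  (+0.0315+0.1824i)·(-0.2968+0.0000i)  (+0.9544+0.1774i)·(-0.0978-0.0442i)  (-0.0779+0.1305i)·(+0.2504+0.2841i)
Y_2^-1(R⁻¹ n̂) = -0.152883-0.101534i

Re=-0.1529 Im=-0.1015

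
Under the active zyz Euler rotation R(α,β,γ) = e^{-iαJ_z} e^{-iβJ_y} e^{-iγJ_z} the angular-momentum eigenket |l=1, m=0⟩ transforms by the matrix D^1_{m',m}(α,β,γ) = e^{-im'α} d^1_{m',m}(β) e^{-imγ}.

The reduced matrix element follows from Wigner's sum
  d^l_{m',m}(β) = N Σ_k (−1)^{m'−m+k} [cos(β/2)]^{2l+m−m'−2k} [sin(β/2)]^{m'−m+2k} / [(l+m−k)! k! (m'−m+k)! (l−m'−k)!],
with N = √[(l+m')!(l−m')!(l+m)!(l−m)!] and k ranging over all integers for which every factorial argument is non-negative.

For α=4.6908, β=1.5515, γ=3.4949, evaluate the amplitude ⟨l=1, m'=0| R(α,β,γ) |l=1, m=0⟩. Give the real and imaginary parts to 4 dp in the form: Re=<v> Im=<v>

Split into d^1_{0,0}(β=1.5515) × two z-phases.
With c≡cos(β/2)=0.713896 and s≡sin(β/2)=0.700252, N=[1·1·1·1]^{1/2}=1.000000
k∈{0,1} keeps every argument non-negative
  k=0: (−1)^0·1.0000/(1)·0.7139^2·0.7003^0 = +0.509648
  k=1: (−1)^1·1.0000/(1)·0.7139^0·0.7003^2 = -0.490352
d^1_{0,0}(1.5515) = +0.509648 -0.490352 = +0.019295
Phases: e^{-i·(0)·4.6908}=+1.000000+0.000000i, e^{-i·(0)·3.4949}=+1.000000+0.000000i ⇒ D=+0.019295+0.000000i

Re=0.0193 Im=0.0000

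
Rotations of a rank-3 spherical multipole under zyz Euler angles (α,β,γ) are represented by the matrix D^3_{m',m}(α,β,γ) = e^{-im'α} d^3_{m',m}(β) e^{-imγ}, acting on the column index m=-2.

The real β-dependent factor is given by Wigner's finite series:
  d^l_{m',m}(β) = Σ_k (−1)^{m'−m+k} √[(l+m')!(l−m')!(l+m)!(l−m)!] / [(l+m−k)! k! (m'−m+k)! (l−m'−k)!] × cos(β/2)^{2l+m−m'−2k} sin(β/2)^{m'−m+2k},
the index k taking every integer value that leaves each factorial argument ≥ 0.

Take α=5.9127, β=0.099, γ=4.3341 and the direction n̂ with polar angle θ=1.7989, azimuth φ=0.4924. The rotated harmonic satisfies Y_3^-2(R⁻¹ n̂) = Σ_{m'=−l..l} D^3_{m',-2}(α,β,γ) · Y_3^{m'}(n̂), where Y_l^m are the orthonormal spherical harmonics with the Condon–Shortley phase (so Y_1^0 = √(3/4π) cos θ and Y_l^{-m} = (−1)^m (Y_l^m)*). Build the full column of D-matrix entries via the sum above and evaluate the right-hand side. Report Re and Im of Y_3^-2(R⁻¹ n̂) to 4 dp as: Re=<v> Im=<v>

Need the full column D^3_{m',-2} for m'=−3..3 at α=5.9127, β=0.099, γ=4.3341.
cos(β/2)=0.998775, sin(β/2)=0.049480
d^3_{-3,-2}: single k=1 term ⇒ +0.120460;  D = +0.035280+0.115178i
d^3_{-2,-2}: k∈[0..1] ⇒ +0.992673 -0.012181 = +0.980492;  D = -0.071755+0.977863i
d^3_{-1,-2}: k∈[0..1] ⇒ -0.155513 +0.000763 = -0.154750;  D = +0.066436-0.139763i
d^3_{0,-2}: k∈[0..1] ⇒ +0.013344 -0.000033 = +0.013311;  D = -0.009680+0.009137i
d^3_{1,-2}: k∈[0..1] ⇒ -0.000763 +0.000001 = -0.000762;  D = +0.000706-0.000287i
d^3_{2,-2}: k∈[0..1] ⇒ +0.000030 -0.000000 = +0.000030;  D = -0.000030+0.000000i
d^3_{3,-2}: single k=0 term ⇒ -0.000001;  D = +0.000001+0.000000i
Y_3^{m'}(θ=1.7989,φ=0.4924) and Σ D·Y over m':
  (+0.0353+0.1152i)·(+0.0360-0.3839i)  (-0.0718+0.9779i)·(-0.1213+0.1827i)  (+0.0664-0.1398i)·(-0.2065+0.1108i)  (-0.0097+0.0091i)·(+0.2316+0.0000i)  (+0.0007-0.0003i)·(+0.2065+0.1108i)  (-0.0000+0.0000i)·(-0.1213-0.1827i)  (+0.0000+0.0000i)·(-0.0360-0.3839i)
Y_3^-2(R⁻¹ n̂) = -0.124756-0.102732i

Re=-0.1248 Im=-0.1027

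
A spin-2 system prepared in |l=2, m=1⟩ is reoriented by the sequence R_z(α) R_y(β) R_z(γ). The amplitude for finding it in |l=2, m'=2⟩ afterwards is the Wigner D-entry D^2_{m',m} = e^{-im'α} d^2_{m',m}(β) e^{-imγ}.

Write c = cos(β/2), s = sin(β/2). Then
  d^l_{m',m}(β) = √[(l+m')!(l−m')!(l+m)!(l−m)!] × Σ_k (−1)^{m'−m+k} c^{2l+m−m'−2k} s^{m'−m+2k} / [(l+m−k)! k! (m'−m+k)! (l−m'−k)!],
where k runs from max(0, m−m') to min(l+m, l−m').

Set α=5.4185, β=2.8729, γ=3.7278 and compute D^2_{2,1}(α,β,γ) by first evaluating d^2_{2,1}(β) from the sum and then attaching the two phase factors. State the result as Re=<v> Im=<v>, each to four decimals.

Split into d^2_{2,1}(β=2.8729) × two z-phases.
Half-angle: c=0.133943, s=0.990989. N=√(24·1·6·1)=12.000000
k: max(0,(1)−(2))=0 … min(2+(1),2−(2))=0
  k=0: (−1)^1·12.0000/(6)·0.1339^3·0.9910^1 = -0.004763
d^2_{2,1}(2.8729) = -0.004763
D = (-0.157911+0.987453i)·(-0.004763)·(-0.833045+0.553206i) = +0.001975+0.004334i

Re=0.0020 Im=0.0043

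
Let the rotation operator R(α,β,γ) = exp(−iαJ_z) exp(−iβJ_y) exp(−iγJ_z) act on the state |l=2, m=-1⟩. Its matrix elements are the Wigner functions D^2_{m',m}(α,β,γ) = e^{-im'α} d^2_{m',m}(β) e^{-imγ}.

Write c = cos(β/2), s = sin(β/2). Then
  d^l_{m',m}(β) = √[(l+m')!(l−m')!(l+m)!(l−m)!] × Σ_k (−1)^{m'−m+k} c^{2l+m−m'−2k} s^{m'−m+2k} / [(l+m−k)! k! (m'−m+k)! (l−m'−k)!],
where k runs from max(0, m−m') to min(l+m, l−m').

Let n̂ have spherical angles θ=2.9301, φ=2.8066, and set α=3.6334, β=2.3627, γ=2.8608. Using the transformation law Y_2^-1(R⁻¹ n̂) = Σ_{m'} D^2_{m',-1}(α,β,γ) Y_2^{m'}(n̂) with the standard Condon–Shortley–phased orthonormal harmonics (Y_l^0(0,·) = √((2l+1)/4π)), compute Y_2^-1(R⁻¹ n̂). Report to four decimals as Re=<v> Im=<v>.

Re=-0.3722 Im=0.0085

Need the full column D^2_{m',-1} for m'=−2..2 at α=3.6334, β=2.3627, γ=2.8608.
cos(β/2)=0.379676, sin(β/2)=0.925119
d^2_{-2,-1}: single k=1 term ⇒ +0.101267;  D = -0.077269-0.065456i
d^2_{-1,-1}: k∈[0..1] ⇒ +0.020780 -0.370121 = -0.349341;  D = -0.341592-0.073170i
d^2_{0,-1}: k∈[0..1] ⇒ -0.124026 +0.736347 = +0.612321;  D = -0.588340+0.169685i
d^2_{1,-1}: k∈[0..1] ⇒ +0.370121 -0.732472 = -0.362351;  D = -0.259479+0.252921i
d^2_{2,-1}: single k=0 term ⇒ -0.601225;  D = +0.181340-0.573225i
Y_2^{m'}(θ=2.9301,φ=2.8066) and Σ D·Y over m':
  (-0.0773-0.0655i)·(+0.0133+0.0106i)  (-0.3416-0.0732i)·(+0.1497+0.0521i)  (-0.5883+0.1697i)·(+0.5891+0.0000i)  (-0.2595+0.2529i)·(-0.1497+0.0521i)  (+0.1813-0.5732i)·(+0.0133-0.0106i)
Y_2^-1(R⁻¹ n̂) = -0.372229+0.008541i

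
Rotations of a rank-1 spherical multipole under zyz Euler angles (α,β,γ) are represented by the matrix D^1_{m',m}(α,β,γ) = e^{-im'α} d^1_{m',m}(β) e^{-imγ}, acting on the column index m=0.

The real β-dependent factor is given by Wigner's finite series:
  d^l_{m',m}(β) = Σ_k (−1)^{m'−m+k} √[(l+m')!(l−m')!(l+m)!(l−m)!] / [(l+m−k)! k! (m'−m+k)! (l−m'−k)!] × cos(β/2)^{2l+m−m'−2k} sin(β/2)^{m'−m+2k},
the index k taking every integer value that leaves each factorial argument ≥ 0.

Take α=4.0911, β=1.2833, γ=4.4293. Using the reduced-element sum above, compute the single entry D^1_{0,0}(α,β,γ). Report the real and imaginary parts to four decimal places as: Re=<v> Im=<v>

Re=0.2836 Im=0.0000

D^1_{0,0}(4.0911,1.2833,4.4293) = e^{-i·0·4.0911}·d^1_{0,0}(1.2833)·e^{-i·0·4.4293}. Compute d first:
With c≡cos(β/2)=0.801109 and s≡sin(β/2)=0.598518, N=[1·1·1·1]^{1/2}=1.000000
k∈{0,1} keeps every argument non-negative
  k=0: (−1)^0·1.0000/(1)·0.8011^2·0.5985^0 = +0.641776
  k=1: (−1)^1·1.0000/(1)·0.8011^0·0.5985^2 = -0.358224
d^1_{0,0}(1.2833) = +0.641776 -0.358224 = +0.283552
Phases: e^{-i·(0)·4.0911}=+1.000000+0.000000i, e^{-i·(0)·4.4293}=+1.000000+0.000000i ⇒ D=+0.283552+0.000000i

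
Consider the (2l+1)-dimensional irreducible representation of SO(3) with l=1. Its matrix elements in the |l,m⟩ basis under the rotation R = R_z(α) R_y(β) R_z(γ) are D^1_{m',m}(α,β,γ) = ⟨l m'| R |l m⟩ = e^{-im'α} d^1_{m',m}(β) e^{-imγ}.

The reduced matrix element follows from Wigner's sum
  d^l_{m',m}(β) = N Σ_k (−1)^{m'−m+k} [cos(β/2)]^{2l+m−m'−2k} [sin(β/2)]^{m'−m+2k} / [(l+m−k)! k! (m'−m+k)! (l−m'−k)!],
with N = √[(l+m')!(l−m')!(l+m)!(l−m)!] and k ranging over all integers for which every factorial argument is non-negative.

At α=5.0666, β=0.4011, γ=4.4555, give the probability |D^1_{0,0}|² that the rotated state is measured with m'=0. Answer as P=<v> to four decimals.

P=0.8476

First d^1_{0,0}(β=0.4011), then the phase factors e^{-i(0)α} and e^{-i(0)γ}:
Half-angle: c=0.979957, s=0.199208. N=√(1·1·1·1)=1.000000
The bounds max(0,m−m')=0 and min(l+m,l−m')=1 give 2 terms
  k=0: (−1)^0·1.0000/(1)·0.9800^2·0.1992^0 = +0.960316
  k=1: (−1)^1·1.0000/(1)·0.9800^0·0.1992^2 = -0.039684
d^1_{0,0}(0.4011) = +0.960316 -0.039684 = +0.920632
|D^1_{0,0}|² = |d^1_{0,0}(β)|² = (+0.920632)² = 0.847563 (the z-rotation phases have unit modulus)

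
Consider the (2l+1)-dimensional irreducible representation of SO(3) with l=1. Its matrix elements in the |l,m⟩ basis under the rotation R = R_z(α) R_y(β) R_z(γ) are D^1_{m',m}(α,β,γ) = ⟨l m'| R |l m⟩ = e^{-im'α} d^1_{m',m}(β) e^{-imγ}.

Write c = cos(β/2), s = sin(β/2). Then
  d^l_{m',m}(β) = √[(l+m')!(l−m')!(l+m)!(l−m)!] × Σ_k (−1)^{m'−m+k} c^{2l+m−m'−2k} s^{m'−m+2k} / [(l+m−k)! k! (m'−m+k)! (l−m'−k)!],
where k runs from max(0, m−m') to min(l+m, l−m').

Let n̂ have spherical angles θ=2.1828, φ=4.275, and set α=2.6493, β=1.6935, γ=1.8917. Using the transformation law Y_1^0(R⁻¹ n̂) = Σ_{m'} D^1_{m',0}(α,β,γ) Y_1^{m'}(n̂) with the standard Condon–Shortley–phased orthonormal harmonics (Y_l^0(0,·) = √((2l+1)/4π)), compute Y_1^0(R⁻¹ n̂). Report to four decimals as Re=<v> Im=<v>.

Re=0.0126 Im=0.0000

Need the full column D^1_{m',0} for m'=−1..1 at α=2.6493, β=1.6935, γ=1.8917.
cos(β/2)=0.662421, sin(β/2)=0.749131
d^1_{-1,0}: single k=1 term ⇒ +0.701790;  D = -0.618454+0.331699i
d^1_{0,0}: k∈[0..1] ⇒ +0.438802 -0.561198 = -0.122396;  D = -0.122396+0.000000i
d^1_{1,0}: single k=0 term ⇒ -0.701790;  D = +0.618454+0.331699i
Y_1^{m'}(θ=2.1828,φ=4.275) and Σ D·Y over m':
  (-0.6185+0.3317i)·(-0.1198+0.2562i)  (-0.1224+0.0000i)·(-0.2807+0.0000i)  (+0.6185+0.3317i)·(+0.1198+0.2562i)
Y_1^0(R⁻¹ n̂) = +0.012576+0.000000i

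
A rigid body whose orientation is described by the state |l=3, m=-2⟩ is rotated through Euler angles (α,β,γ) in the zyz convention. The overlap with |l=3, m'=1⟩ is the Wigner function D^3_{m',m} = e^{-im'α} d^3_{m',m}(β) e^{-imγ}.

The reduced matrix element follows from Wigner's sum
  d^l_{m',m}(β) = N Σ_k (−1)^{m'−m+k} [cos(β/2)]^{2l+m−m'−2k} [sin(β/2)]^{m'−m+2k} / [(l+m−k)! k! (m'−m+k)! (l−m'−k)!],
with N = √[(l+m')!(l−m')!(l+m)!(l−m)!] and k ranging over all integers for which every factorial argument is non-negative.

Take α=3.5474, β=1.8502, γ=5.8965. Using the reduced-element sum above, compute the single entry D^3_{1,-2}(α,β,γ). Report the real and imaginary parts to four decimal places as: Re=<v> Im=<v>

Re=0.0319 Im=-0.0774

First d^3_{1,-2}(β=1.8502), then the phase factors e^{-i(1)α} and e^{-i(-2)γ}:
With c≡cos(β/2)=0.601755 and s≡sin(β/2)=0.798681, N=[24·2·1·120]^{1/2}=75.894664
The bounds max(0,m−m')=0 and min(l+m,l−m')=1 give 2 terms
  k=0: (−1)^3·75.8947/(12)·0.6018^3·0.7987^3 = -0.702115
  k=1: (−1)^4·75.8947/(24)·0.6018^1·0.7987^5 = +0.618424
d^3_{1,-2}(1.8502) = -0.702115 +0.618424 = -0.083692
D = (-0.918784+0.394761i)·(-0.083692)·(+0.715560-0.698551i) = +0.031944-0.077356i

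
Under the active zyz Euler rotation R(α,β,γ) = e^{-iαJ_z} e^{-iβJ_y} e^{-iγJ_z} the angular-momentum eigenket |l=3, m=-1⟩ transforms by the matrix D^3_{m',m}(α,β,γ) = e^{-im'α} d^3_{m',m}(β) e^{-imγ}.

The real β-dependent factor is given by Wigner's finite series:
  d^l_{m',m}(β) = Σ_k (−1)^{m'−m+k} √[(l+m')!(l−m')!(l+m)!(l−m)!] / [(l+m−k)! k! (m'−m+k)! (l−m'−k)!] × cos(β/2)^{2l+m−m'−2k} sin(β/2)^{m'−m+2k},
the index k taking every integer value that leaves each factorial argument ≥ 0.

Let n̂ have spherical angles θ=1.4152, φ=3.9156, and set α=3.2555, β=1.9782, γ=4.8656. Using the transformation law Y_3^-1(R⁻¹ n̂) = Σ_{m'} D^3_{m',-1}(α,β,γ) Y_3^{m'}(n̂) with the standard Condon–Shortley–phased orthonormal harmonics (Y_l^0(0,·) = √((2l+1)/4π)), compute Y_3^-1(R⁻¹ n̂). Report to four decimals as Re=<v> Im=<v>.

Need the full column D^3_{m',-1} for m'=−3..3 at α=3.2555, β=1.9782, γ=4.8656.
cos(β/2)=0.549442, sin(β/2)=0.835532
d^3_{-3,-1}: single k=2 term ⇒ +0.246411;  D = -0.117038+0.216841i
d^3_{-2,-1}: k∈[1..2] ⇒ +0.132304 -0.611906 = -0.479602;  D = -0.178351+0.445207i
d^3_{-1,-1}: k∈[0..2] ⇒ +0.027513 -0.508983 +0.882769 = +0.401298;  D = -0.105924+0.387066i
d^3_{0,-1}: k∈[0..2] ⇒ -0.144932 +1.005464 -0.775046 = +0.085486;  D = +0.013046-0.084485i
d^3_{1,-1}: k∈[0..2] ⇒ +0.381738 -1.177025 +0.340234 = -0.455053;  D = +0.017881-0.454702i
d^3_{2,-1}: k∈[0..1] ⇒ -0.611906 +0.707517 = +0.095611;  D = -0.007126-0.095345i
d^3_{3,-1}: single k=0 term ⇒ +0.569825;  D = +0.106783+0.559730i
Y_3^{m'}(θ=1.4152,φ=3.9156) and Σ D·Y over m':
  (-0.1170+0.2168i)·(+0.2746+0.2940i)  (-0.1784+0.4452i)·(+0.0035-0.1545i)  (-0.1059+0.3871i)·(+0.2009-0.1964i)  (+0.0130-0.0845i)·(-0.1665+0.0000i)  (+0.0179-0.4547i)·(-0.2009-0.1964i)  (-0.0071-0.0953i)·(+0.0035+0.1545i)  (+0.1068+0.5597i)·(-0.2746+0.2940i)
Y_3^-1(R⁻¹ n̂) = -0.247224+0.131003i

Re=-0.2472 Im=0.1310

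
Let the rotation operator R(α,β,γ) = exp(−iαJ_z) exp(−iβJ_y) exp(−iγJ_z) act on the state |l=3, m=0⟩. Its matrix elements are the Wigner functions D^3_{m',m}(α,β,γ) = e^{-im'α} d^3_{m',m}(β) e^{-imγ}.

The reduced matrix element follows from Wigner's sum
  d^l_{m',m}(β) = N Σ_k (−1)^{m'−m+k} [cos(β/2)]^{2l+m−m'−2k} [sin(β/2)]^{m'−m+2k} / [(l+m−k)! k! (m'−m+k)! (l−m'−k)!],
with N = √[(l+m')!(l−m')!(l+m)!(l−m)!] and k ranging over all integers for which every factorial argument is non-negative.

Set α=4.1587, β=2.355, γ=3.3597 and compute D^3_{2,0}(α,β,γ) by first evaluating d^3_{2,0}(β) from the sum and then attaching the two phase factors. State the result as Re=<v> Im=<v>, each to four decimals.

Re=0.2167 Im=0.4336

D^3_{2,0}(4.1587,2.355,3.3597) = e^{-i·2·4.1587}·d^3_{2,0}(2.355)·e^{-i·0·3.3597}. Compute d first:
c=cos(2.355/2)=0.383235, s=sin(2.355/2)=0.923651; N=√[120·1·6·6]=65.726707
Admissible k: 0..1 (factorial args all ≥0)
  k=0: (−1)^2·65.7267/(12)·0.3832^4·0.9237^2 = +0.100795
  k=1: (−1)^3·65.7267/(12)·0.3832^2·0.9237^4 = -0.585494
d^3_{2,0}(2.355) = +0.100795 -0.585494 = -0.484699
Phases: e^{-i·(2)·4.1587}=-0.447009-0.894530i, e^{-i·(0)·3.3597}=+1.000000+0.000000i ⇒ D=+0.216665+0.433578i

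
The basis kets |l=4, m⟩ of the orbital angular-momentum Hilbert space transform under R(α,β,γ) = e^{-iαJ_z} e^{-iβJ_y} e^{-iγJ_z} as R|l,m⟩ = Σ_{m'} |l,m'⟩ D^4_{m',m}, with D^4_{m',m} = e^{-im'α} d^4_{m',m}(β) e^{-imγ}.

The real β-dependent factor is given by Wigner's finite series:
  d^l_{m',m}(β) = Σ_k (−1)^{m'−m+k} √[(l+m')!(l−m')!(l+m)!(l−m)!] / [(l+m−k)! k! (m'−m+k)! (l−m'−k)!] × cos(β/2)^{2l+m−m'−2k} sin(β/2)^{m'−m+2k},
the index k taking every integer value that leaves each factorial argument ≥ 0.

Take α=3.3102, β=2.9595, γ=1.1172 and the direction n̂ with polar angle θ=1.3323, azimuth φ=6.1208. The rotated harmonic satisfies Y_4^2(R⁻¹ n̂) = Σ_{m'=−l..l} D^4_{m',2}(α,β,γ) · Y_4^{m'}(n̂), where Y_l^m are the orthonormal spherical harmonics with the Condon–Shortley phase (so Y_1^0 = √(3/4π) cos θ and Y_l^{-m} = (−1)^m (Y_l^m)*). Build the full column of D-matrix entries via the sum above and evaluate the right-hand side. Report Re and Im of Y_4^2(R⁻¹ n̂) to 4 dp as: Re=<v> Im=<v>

Need the full column D^4_{m',2} for m'=−4..4 at α=3.3102, β=2.9595, γ=1.1172.
cos(β/2)=0.090921, sin(β/2)=0.995858
d^4_{-4,2}: single k=6 term ⇒ +0.042667;  D = +0.000462-0.042664i
d^4_{-3,2}: k∈[5..6] ⇒ +0.008263 -0.330452 = -0.322189;  D = -0.050625-0.318187i
d^4_{-2,2}: k∈[4..6] ⇒ +0.001008 -0.096759 +0.967342 = +0.871591;  D = -0.279454-0.825576i
d^4_{-1,2}: k∈[3..5] ⇒ +0.000087 -0.015616 +0.374698 = +0.359168;  D = +0.170615+0.316057i
d^4_{0,2}: k∈[2..4] ⇒ +0.000005 -0.001700 +0.076495 = +0.074800;  D = -0.046074-0.058925i
d^4_{1,2}: k∈[1..3] ⇒ +0.000000 -0.000130 +0.010411 = +0.010281;  D = +0.007602+0.006922i
d^4_{2,2}: k∈[0..2] ⇒ +0.000000 -0.000007 +0.001008 = +0.001001;  D = -0.000843-0.000540i
d^4_{3,2}: k∈[0..1] ⇒ -0.000000 +0.000069 = +0.000069;  D = +0.000063+0.000027i
d^4_{4,2}: single k=0 term ⇒ +0.000003;  D = -0.000003-0.000001i
Y_4^{m'}(θ=1.3323,φ=6.1208) and Σ D·Y over m':
  (+0.0005-0.0427i)·(+0.3142+0.2386i)  (-0.0506-0.3182i)·(+0.2397+0.1270i)  (-0.2795-0.8256i)·(-0.1824-0.0614i)  (+0.1706+0.3161i)·(-0.2796-0.0458i)  (-0.0461-0.0589i)·(+0.1518+0.0000i)  (+0.0076+0.0069i)·(+0.2796-0.0458i)  (-0.0008-0.0005i)·(-0.1824+0.0614i)  (+0.0001+0.0000i)·(-0.2397+0.1270i)  (-0.0000-0.0000i)·(+0.3142-0.2386i)
Y_4^2(R⁻¹ n̂) = +0.001254-0.031764i

Re=0.0013 Im=-0.0318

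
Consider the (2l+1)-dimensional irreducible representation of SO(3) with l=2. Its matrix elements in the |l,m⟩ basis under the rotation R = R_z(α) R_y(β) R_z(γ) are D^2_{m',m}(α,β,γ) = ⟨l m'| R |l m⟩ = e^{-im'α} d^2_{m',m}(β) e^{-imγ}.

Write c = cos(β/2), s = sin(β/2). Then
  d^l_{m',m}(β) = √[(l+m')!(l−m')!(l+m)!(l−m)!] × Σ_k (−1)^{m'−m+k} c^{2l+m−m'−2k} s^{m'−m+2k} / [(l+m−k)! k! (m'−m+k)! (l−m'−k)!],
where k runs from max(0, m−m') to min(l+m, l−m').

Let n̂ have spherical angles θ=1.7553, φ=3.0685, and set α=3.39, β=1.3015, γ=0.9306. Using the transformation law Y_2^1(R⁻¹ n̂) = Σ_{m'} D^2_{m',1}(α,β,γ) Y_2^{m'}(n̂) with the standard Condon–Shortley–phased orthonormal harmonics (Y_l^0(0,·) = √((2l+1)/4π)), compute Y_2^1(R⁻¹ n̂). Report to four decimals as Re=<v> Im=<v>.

Re=-0.0031 Im=0.3458

Need the full column D^2_{m',1} for m'=−2..2 at α=3.39, β=1.3015, γ=0.9306.
cos(β/2)=0.795630, sin(β/2)=0.605783
d^2_{-2,1}: single k=3 term ⇒ +0.353747;  D = +0.320983-0.148683i
d^2_{-1,1}: k∈[2..3] ⇒ +0.696912 -0.134669 = +0.562242;  D = -0.436408+0.354492i
d^2_{0,1}: k∈[1..2] ⇒ +0.747353 -0.433250 = +0.314103;  D = +0.187630-0.251904i
d^2_{1,1}: k∈[0..1] ⇒ +0.400723 -0.696912 = -0.296189;  D = +0.113098-0.273746i
d^2_{2,1}: single k=0 term ⇒ -0.610211;  D = -0.087194+0.603950i
Y_2^{m'}(θ=1.7553,φ=3.0685) and Σ D·Y over m':
  (+0.3210-0.1487i)·(+0.3693+0.0544i)  (-0.4364+0.3545i)·(+0.1390+0.0102i)  (+0.1876-0.2519i)·(-0.2835+0.0000i)  (+0.1131-0.2737i)·(-0.1390+0.0102i)  (-0.0872+0.6039i)·(+0.3693-0.0544i)
Y_2^1(R⁻¹ n̂) = -0.003119+0.345753i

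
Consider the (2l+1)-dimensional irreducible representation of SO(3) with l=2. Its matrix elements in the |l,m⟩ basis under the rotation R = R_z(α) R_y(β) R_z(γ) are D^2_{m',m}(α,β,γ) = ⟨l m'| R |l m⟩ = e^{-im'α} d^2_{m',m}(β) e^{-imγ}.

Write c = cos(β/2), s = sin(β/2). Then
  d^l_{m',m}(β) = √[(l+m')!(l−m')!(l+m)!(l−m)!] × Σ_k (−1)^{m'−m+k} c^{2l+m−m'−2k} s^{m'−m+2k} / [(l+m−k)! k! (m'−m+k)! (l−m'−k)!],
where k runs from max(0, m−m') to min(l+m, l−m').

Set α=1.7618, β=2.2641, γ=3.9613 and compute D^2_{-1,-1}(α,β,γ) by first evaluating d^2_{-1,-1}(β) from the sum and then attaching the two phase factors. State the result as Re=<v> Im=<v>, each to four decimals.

Re=-0.3483 Im=0.2184

Split into d^2_{-1,-1}(β=2.2641) × two z-phases.
c=cos(2.2641/2)=0.424805, s=sin(2.2641/2)=0.905285; N=√[1·6·1·6]=6.000000
k: max(0,(-1)−(-1))=0 … min(2+(-1),2−(-1))=1
  k=0: (−1)^0·6.0000/(6)·0.4248^4·0.9053^0 = +0.032566
  k=1: (−1)^1·6.0000/(2)·0.4248^2·0.9053^2 = -0.443681
d^2_{-1,-1}(2.2641) = +0.032566 -0.443681 = -0.411115
Attach z-rotation phases: D = e^{-i(-1)(1.7618)}·(-0.411115)·e^{-i(-1)(3.9613)} = -0.348301+0.218409i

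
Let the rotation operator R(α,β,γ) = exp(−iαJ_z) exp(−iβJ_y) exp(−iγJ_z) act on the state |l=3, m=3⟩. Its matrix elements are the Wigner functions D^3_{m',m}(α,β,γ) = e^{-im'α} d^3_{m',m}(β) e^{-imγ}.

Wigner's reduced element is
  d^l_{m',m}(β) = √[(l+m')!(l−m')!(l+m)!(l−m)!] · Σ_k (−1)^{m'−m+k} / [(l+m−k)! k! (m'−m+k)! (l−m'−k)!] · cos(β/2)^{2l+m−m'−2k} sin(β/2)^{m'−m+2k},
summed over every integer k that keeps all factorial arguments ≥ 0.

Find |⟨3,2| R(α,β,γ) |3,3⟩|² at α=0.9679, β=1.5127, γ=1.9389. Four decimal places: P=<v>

P=0.1171

D^3_{2,3}(0.9679,1.5127,1.9389) = e^{-i·2·0.9679}·d^3_{2,3}(1.5127)·e^{-i·3·1.9389}. Compute d first:
With c≡cos(β/2)=0.727346 and s≡sin(β/2)=0.686271, N=[120·1·720·1]^{1/2}=293.938769
k: max(0,(3)−(2))=1 … min(3+(3),3−(2))=1
  k=1: (−1)^0·293.9388/(120)·0.7273^5·0.6863^1 = +0.342197
d^3_{2,3}(1.5127) = +0.342197
|D^3_{2,3}|² = |d^3_{2,3}(β)|² = (+0.342197)² = 0.117099 (the z-rotation phases have unit modulus)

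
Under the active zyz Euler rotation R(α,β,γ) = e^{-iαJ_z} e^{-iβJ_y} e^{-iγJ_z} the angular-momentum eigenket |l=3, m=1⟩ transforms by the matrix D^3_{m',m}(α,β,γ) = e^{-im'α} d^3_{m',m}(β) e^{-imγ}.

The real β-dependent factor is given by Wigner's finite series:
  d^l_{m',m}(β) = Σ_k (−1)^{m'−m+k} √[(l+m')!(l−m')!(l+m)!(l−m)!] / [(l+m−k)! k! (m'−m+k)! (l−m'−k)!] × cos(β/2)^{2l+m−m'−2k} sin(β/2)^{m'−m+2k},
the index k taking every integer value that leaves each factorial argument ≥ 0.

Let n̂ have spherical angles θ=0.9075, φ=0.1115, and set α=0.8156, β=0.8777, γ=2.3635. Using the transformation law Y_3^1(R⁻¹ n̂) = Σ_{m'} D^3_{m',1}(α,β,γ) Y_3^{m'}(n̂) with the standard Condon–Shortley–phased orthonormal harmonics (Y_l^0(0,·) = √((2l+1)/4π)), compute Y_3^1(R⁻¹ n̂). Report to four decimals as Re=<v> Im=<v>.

Need the full column D^3_{m',1} for m'=−3..3 at α=0.8156, β=0.8777, γ=2.3635.
cos(β/2)=0.905241, sin(β/2)=0.424899
d^3_{-3,1}: single k=4 term ⇒ +0.103446;  D = +0.103088+0.008607i
d^3_{-2,1}: k∈[3..4] ⇒ +0.359897 -0.039645 = +0.320252;  D = +0.238152-0.214115i
d^3_{-1,1}: k∈[2..4] ⇒ +0.727409 -0.213678 +0.005885 = +0.519616;  D = +0.011896-0.519479i
d^3_{0,1}: k∈[1..3] ⇒ +0.894740 -0.591372 +0.043429 = +0.346797;  D = -0.247008-0.243425i
d^3_{1,1}: k∈[0..2] ⇒ +0.550282 -0.969879 +0.160259 = -0.259339;  D = +0.259156-0.009725i
d^3_{2,1}: k∈[0..1] ⇒ -0.816782 +0.359897 = -0.456885;  D = +0.300468-0.344184i
d^3_{3,1}: single k=0 term ⇒ +0.469541;  D = +0.045900+0.467292i
Y_3^{m'}(θ=0.9075,φ=0.1115) and Σ D·Y over m':
  (+0.1031+0.0086i)·(+0.1928-0.0670i)  (+0.2382-0.2141i)·(+0.3810-0.0864i)  (+0.0119-0.5195i)·(+0.2266-0.0254i)  (-0.2470-0.2434i)·(-0.2538+0.0000i)  (+0.2592-0.0097i)·(-0.2266-0.0254i)  (+0.3005-0.3442i)·(+0.3810+0.0864i)  (+0.0459+0.4673i)·(-0.1928-0.0670i)
Y_3^1(R⁻¹ n̂) = +0.252601-0.366397i

Re=0.2526 Im=-0.3664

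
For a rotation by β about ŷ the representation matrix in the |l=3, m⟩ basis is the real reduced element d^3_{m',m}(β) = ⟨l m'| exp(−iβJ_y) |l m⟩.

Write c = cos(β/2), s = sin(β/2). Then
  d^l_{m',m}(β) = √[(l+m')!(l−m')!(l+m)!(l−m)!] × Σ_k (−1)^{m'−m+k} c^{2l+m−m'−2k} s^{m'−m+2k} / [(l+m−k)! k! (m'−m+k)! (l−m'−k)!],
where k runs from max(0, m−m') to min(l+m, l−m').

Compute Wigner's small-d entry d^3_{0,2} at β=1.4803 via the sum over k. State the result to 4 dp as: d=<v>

d^3_{0,2}(β=1.4803) via Wigner's sum:
Half-angle: c=0.738367, s=0.674399. N=√(6·6·120·1)=65.726707
k: max(0,(2)−(0))=2 … min(3+(2),3−(0))=3
  k=2: (−1)^0·65.7267/(12)·0.7384^4·0.6744^2 = +0.740430
  k=3: (−1)^1·65.7267/(12)·0.7384^2·0.6744^4 = -0.617693
d^3_{0,2}(1.4803) = +0.740430 -0.617693 = +0.122737

d=0.1227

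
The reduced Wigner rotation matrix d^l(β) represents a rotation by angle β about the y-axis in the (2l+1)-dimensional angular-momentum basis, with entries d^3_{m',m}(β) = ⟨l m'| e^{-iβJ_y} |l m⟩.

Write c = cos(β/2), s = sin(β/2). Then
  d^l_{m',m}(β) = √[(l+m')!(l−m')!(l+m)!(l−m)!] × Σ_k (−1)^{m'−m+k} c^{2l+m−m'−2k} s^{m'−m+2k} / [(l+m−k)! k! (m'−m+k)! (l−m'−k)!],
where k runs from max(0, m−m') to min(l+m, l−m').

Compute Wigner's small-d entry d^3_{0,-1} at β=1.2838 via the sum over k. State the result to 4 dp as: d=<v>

d^3_{0,-1}(β=1.2838) via Wigner's sum:
With c≡cos(β/2)=0.800960 and s≡sin(β/2)=0.598718, N=[6·6·2·24]^{1/2}=41.569219
The bounds max(0,m−m')=0 and min(l+m,l−m')=2 give 3 terms
  k=0: (−1)^1·41.5692/(12)·0.8010^5·0.5987^1 = -0.683701
  k=1: (−1)^2·41.5692/(4)·0.8010^3·0.5987^3 = +1.146071
  k=2: (−1)^3·41.5692/(12)·0.8010^1·0.5987^5 = -0.213459
d^3_{0,-1}(1.2838) = -0.683701 +1.146071 -0.213459 = +0.248911

d=0.2489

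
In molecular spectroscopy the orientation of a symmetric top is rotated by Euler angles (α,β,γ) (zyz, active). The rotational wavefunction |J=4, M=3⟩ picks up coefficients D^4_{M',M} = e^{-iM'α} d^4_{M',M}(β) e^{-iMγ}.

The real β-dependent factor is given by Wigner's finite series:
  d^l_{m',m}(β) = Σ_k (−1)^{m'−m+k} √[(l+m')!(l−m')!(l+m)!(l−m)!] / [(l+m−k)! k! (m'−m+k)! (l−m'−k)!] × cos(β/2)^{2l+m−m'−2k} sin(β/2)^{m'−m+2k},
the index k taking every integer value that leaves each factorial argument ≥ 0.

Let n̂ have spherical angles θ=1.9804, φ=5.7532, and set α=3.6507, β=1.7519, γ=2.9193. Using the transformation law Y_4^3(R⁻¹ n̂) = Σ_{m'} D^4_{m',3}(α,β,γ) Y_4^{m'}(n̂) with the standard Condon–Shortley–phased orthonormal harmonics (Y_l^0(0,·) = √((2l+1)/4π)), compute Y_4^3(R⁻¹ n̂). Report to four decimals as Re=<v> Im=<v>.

Re=0.3101 Im=0.2182

Need the full column D^4_{m',3} for m'=−4..4 at α=3.6507, β=1.7519, γ=2.9193.
cos(β/2)=0.640267, sin(β/2)=0.768152
d^4_{-4,3}: single k=7 term ⇒ +0.285783;  D = +0.258771-0.121283i
d^4_{-3,3}: k∈[6..7] ⇒ +0.589528 -0.121221 = +0.468307;  D = -0.273398+0.380216i
d^4_{-2,3}: k∈[5..6] ⇒ +0.787963 -0.378056 = +0.409907;  D = +0.046749-0.407232i
d^4_{-1,3}: k∈[4..5] ⇒ +0.774022 -0.668462 = +0.105561;  D = +0.040602+0.097440i
d^4_{0,3}: k∈[3..4] ⇒ +0.577049 -0.830585 = -0.253536;  D = +0.199218+0.156821i
d^4_{1,3}: k∈[2..3] ⇒ +0.322651 -0.774022 = -0.451371;  D = -0.445765-0.070918i
d^4_{2,3}: k∈[1..2] ⇒ +0.126777 -0.547437 = -0.420660;  D = +0.394963-0.144771i
d^4_{3,3}: k∈[0..1] ⇒ +0.028242 -0.284551 = -0.256310;  D = -0.167140+0.194317i
d^4_{4,3}: single k=0 term ⇒ -0.095835;  D = +0.019156-0.093900i
Y_4^{m'}(θ=1.9804,φ=5.7532) and Σ D·Y over m':
  (+0.2588-0.1213i)·(-0.1635+0.2672i)  (-0.2734+0.3802i)·(+0.0074-0.3847i)  (+0.0467-0.4072i)·(+0.0152+0.0271i)  (+0.0406+0.0974i)·(+0.2818+0.1651i)  (+0.1992+0.1568i)·(-0.0928+0.0000i)  (-0.4458-0.0709i)·(-0.2818+0.1651i)  (+0.3950-0.1448i)·(+0.0152-0.0271i)  (-0.1671+0.1943i)·(-0.0074-0.3847i)  (+0.0192-0.0939i)·(-0.1635-0.2672i)
Y_4^3(R⁻¹ n̂) = +0.310060+0.218241i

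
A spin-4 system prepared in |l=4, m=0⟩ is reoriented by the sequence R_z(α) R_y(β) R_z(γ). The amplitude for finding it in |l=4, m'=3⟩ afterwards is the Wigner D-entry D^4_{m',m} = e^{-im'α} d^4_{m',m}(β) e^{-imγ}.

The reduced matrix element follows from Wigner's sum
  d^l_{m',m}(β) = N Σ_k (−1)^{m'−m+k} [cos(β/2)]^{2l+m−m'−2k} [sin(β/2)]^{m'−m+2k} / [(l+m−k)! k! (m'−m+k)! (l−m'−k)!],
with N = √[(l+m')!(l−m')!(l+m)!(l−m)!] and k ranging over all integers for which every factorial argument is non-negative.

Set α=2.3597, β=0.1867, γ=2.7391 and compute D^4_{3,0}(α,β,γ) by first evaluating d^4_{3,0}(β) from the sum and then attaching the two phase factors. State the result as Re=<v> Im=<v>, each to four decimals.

Re=-0.0065 Im=0.0066

Split into d^4_{3,0}(β=0.1867) × two z-phases.
c=cos(0.1867/2)=0.995646, s=sin(0.1867/2)=0.093214; N=√[5040·1·24·24]=1703.830978
Admissible k: 0..1 (factorial args all ≥0)
  k=0: (−1)^3·1703.8310/(144)·0.9956^5·0.0932^3 = -0.009376
  k=1: (−1)^4·1703.8310/(144)·0.9956^3·0.0932^5 = +0.000082
d^4_{3,0}(0.1867) = -0.009376 +0.000082 = -0.009294
Phases: e^{-i·(3)·2.3597}=+0.699632-0.714504i, e^{-i·(0)·2.7391}=+1.000000+0.000000i ⇒ D=-0.006503+0.006641i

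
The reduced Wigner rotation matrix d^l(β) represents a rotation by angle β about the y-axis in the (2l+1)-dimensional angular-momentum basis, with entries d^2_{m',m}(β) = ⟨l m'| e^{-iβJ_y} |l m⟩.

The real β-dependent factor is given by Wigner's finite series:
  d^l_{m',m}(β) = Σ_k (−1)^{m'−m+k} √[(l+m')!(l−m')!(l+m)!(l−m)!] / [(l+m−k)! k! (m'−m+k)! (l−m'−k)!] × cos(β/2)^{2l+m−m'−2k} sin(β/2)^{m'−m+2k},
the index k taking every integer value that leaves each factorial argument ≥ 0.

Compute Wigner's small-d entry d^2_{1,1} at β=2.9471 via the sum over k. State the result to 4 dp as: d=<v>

d^2_{1,1}(β=2.9471) via Wigner's sum:
Half-angle: c=0.097093, s=0.995275. N=√(6·1·6·1)=6.000000
k∈{0,1} keeps every argument non-negative
  k=0: (−1)^0·6.0000/(6)·0.0971^4·0.9953^0 = +0.000089
  k=1: (−1)^1·6.0000/(2)·0.0971^2·0.9953^2 = -0.028015
d^2_{1,1}(2.9471) = +0.000089 -0.028015 = -0.027926

d=-0.0279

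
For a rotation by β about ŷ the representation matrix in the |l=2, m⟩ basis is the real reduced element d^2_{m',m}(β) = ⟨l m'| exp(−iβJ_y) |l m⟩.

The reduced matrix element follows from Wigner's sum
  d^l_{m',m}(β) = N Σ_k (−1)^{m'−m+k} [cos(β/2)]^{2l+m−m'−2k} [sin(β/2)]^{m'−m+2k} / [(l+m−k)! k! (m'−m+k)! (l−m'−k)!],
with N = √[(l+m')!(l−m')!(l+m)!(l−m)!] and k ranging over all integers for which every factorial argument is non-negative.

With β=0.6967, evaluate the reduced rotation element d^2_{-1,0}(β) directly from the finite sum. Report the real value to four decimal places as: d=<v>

d=0.6028

d^2_{-1,0}(β=0.6967) via Wigner's sum:
c=cos(0.6967/2)=0.939937, s=sin(0.6967/2)=0.341347; N=√[1·6·2·2]=4.898979
k: max(0,(0)−(-1))=1 … min(2+(0),2−(-1))=2
  k=1: (−1)^0·4.8990/(2)·0.9399^3·0.3413^1 = +0.694334
  k=2: (−1)^1·4.8990/(2)·0.9399^1·0.3413^3 = -0.091572
d^2_{-1,0}(0.6967) = +0.694334 -0.091572 = +0.602762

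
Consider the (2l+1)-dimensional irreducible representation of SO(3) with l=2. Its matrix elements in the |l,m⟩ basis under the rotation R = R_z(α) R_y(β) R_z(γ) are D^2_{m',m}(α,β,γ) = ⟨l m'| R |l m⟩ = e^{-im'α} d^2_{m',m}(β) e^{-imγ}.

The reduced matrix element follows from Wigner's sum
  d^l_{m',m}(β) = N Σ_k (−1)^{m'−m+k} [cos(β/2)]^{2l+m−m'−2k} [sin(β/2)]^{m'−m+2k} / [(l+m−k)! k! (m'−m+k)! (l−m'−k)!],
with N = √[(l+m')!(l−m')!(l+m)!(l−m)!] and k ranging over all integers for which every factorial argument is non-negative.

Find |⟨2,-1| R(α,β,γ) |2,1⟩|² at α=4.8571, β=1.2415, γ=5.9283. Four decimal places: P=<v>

P=0.3104

D^2_{-1,1}(4.8571,1.2415,5.9283) = e^{-i·-1·4.8571}·d^2_{-1,1}(1.2415)·e^{-i·1·5.9283}. Compute d first:
c=cos(1.2415/2)=0.813442, s=sin(1.2415/2)=0.581645; N=√[1·6·6·1]=6.000000
k∈{2,3} keeps every argument non-negative
  k=2: (−1)^0·6.0000/(2)·0.8134^2·0.5816^2 = +0.671570
  k=3: (−1)^1·6.0000/(6)·0.8134^0·0.5816^4 = -0.114455
d^2_{-1,1}(1.2415) = +0.671570 -0.114455 = +0.557116
|D^2_{-1,1}|² = |d^2_{-1,1}(β)|² = (+0.557116)² = 0.310378 (the z-rotation phases have unit modulus)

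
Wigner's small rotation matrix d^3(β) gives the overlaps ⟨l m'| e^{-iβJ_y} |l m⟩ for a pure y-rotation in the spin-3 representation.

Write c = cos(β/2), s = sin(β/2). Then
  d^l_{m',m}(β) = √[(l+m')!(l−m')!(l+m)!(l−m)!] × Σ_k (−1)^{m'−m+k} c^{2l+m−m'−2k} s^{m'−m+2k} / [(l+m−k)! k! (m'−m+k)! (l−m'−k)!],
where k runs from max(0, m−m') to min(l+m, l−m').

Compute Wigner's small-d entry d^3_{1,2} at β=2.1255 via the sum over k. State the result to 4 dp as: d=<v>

d^3_{1,2}(β=2.1255) via Wigner's sum:
Half-angle: c=0.486471, s=0.873697. N=√(24·2·120·1)=75.894664
The bounds max(0,m−m')=1 and min(l+m,l−m')=2 give 2 terms
  k=1: (−1)^0·75.8947/(24)·0.4865^5·0.8737^1 = +0.075274
  k=2: (−1)^1·75.8947/(12)·0.4865^3·0.8737^3 = -0.485605
d^3_{1,2}(2.1255) = +0.075274 -0.485605 = -0.410331

d=-0.4103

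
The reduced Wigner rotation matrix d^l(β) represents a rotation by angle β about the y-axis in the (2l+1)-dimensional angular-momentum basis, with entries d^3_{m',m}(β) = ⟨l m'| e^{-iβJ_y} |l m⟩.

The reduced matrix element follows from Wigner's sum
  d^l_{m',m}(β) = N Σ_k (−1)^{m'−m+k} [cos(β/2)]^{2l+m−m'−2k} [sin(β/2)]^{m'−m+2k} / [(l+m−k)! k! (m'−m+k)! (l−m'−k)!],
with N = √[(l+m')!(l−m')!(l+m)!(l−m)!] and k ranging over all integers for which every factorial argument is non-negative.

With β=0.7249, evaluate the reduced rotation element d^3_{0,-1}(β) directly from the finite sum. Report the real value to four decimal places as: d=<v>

d^3_{0,-1}(β=0.7249) via Wigner's sum:
c=cos(0.7249/2)=0.935031, s=sin(0.7249/2)=0.354566; N=√[6·6·2·24]=41.569219
The bounds max(0,m−m')=0 and min(l+m,l−m')=2 give 3 terms
  k=0: (−1)^1·41.5692/(12)·0.9350^5·0.3546^1 = -0.877845
  k=1: (−1)^2·41.5692/(4)·0.9350^3·0.3546^3 = +0.378688
  k=2: (−1)^3·41.5692/(12)·0.9350^1·0.3546^5 = -0.018151
d^3_{0,-1}(0.7249) = -0.877845 +0.378688 -0.018151 = -0.517308

d=-0.5173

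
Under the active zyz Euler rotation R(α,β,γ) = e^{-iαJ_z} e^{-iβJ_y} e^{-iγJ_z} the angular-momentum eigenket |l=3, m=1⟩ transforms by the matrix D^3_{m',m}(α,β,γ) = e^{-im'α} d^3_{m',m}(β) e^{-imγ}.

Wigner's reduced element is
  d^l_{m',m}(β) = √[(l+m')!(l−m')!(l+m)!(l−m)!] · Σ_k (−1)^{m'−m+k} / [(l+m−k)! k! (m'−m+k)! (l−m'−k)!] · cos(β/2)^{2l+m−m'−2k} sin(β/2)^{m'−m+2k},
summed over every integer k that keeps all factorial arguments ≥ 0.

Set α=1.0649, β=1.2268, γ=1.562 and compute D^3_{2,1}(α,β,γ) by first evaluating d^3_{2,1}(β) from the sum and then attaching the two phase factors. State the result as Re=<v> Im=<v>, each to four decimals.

First d^3_{2,1}(β=1.2268), then the phase factors e^{-i(2)α} and e^{-i(1)γ}:
c=cos(1.2268/2)=0.817696, s=sin(1.2268/2)=0.575651; N=√[120·1·24·2]=75.894664
k: max(0,(1)−(2))=0 … min(3+(1),3−(2))=1
  k=0: (−1)^1·75.8947/(24)·0.8177^5·0.5757^1 = -0.665453
  k=1: (−1)^2·75.8947/(12)·0.8177^3·0.5757^3 = +0.659603
d^3_{2,1}(1.2268) = -0.665453 +0.659603 = -0.005850
Phases: e^{-i·(2)·1.0649}=-0.530342-0.847784i, e^{-i·(1)·1.562}=+0.008796-0.999961i ⇒ D=+0.004987-0.003059i

Re=0.0050 Im=-0.0031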